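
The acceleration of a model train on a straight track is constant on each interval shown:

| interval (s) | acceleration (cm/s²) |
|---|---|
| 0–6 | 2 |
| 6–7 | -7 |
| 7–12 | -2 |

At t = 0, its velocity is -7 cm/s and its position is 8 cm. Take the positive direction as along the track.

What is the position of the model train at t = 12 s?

-31.5 cm

On each constant-a segment, Δv = aΔt and Δx = v₀Δt + ½aΔt²; chain segment to segment.
0–6 s: v starts -7 cm/s; Δx = -7·6 + ½·2·6² = -6 cm; v ends 5 cm/s.
6–7 s: v starts 5 cm/s; Δx = 5·1 + ½·-7·1² = 1.5 cm; v ends -2 cm/s.
7–12 s: v starts -2 cm/s; Δx = -2·5 + ½·-2·5² = -35 cm; v ends -12 cm/s.
x(12) = 8 + Σ Δx = -31.5 cm.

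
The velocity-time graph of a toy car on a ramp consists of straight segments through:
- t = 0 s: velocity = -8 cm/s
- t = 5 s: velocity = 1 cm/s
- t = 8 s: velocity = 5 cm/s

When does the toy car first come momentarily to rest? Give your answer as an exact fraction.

v changes sign on 0–5 s (from -8 to 1); the graph is linear there, so v = 0 at t = 0 + (8)·(5 − 0)/(1 − -8) = 40/9 s.

t = 40/9 s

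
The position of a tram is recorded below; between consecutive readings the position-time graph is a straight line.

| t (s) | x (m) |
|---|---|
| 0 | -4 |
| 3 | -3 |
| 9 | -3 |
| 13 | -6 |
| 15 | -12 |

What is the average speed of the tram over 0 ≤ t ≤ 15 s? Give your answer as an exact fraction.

Average speed = (total path length)/(elapsed time); on a piecewise-linear x-t graph the path length is Σ|Δx|.
0–3 s: |Δx| = |-3 − -4| = 1 m
3–9 s: |Δx| = |-3 − -3| = 0 m
9–13 s: |Δx| = |-6 − -3| = 3 m
13–15 s: |Δx| = |-12 − -6| = 6 m
Total path = 10 m; average speed = 10/15 = 2/3 m/s.

2/3 m/s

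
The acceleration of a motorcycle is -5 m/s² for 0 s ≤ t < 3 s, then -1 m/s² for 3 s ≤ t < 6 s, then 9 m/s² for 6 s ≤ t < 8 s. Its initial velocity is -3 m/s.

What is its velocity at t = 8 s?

Δv equals the area under the a-t graph; then v = v₀ + Δv.
0–3 s: -5 × 3 = -15 m/s
3–6 s: -1 × 3 = -3 m/s
6–8 s: 9 × 2 = 18 m/s
Δv = 0 m/s, so v(8) = -3 + (0) = -3 m/s.

-3 m/s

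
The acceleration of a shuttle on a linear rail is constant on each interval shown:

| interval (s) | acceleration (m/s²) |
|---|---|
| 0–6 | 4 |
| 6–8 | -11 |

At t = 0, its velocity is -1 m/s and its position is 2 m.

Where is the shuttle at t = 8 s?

On each constant-a segment, Δv = aΔt and Δx = v₀Δt + ½aΔt²; chain segment to segment.
0–6 s: v starts -1 m/s; Δx = -1·6 + ½·4·6² = 66 m; v ends 23 m/s.
6–8 s: v starts 23 m/s; Δx = 23·2 + ½·-11·2² = 24 m; v ends 1 m/s.
x(8) = 2 + Σ Δx = 92 m.

92 m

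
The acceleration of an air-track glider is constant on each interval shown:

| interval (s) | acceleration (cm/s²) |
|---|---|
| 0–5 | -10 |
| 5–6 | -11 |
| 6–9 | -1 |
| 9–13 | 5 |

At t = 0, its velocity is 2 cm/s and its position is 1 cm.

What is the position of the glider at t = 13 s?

On each constant-a segment, Δv = aΔt and Δx = v₀Δt + ½aΔt²; chain segment to segment.
0–5 s: v starts 2 cm/s; Δx = 2·5 + ½·-10·5² = -115 cm; v ends -48 cm/s.
5–6 s: v starts -48 cm/s; Δx = -48·1 + ½·-11·1² = -53.5 cm; v ends -59 cm/s.
6–9 s: v starts -59 cm/s; Δx = -59·3 + ½·-1·3² = -181.5 cm; v ends -62 cm/s.
9–13 s: v starts -62 cm/s; Δx = -62·4 + ½·5·4² = -208 cm; v ends -42 cm/s.
x(13) = 1 + Σ Δx = -557 cm.

-557 cm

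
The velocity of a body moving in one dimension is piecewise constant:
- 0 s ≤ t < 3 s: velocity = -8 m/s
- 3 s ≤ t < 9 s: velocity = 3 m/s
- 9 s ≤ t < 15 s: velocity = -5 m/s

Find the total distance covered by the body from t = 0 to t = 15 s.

Distance (not displacement) is the total path length: add the absolute areas under v-t.
0–3 s: |-8| × 3 = 24 m
3–9 s: |3| × 6 = 18 m
9–15 s: |-5| × 6 = 30 m
Total distance = 72 m

72 m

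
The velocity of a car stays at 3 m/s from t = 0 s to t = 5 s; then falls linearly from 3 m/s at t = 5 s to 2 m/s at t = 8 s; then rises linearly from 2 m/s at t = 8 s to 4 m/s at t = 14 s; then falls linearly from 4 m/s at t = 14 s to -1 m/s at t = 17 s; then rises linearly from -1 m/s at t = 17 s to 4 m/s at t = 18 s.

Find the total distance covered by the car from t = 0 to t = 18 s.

Distance (not displacement) is the total path length: add the absolute areas under v-t.
0–5 s: |3| × 5 = 15 m
5–8 s: |½(3 + 2)(3)| = 7.5 m
8–14 s: |½(2 + 4)(6)| = 18 m
14–17 s: v = 0 at t = 16.4 s; triangle areas 4.8 + 0.3 = 5.1 m
17–18 s: v = 0 at t = 17.2 s; triangle areas 0.1 + 1.6 = 1.7 m
Total distance = 47.3 m

47.3 m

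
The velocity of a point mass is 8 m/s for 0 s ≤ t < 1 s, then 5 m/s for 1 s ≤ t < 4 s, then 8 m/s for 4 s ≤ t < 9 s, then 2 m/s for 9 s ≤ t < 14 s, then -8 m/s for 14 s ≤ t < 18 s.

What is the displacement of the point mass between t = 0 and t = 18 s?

41 m

Displacement is the signed area under the v-t curve.
0–1 s: 8 × 1 = 8 m
1–4 s: 5 × 3 = 15 m
4–9 s: 8 × 5 = 40 m
9–14 s: 2 × 5 = 10 m
14–18 s: -8 × 4 = -32 m
Net displacement = 41 m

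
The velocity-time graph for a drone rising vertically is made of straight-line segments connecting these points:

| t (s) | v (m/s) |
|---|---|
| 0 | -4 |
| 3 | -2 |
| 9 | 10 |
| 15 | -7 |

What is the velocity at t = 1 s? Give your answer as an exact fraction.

On 0–3 s the graph is linear from -4 to -2 m/s: v(1) = -4 + (-2 − -4)·(1 − 0)/(3 − 0) = -10/3 m/s.

-10/3 m/s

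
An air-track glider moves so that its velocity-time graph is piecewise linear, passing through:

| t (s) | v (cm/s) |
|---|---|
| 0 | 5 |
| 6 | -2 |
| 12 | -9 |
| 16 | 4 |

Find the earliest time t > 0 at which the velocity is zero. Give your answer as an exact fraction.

v changes sign on 0–6 s (from 5 to -2); the graph is linear there, so v = 0 at t = 0 + (-5)·(6 − 0)/(-2 − 5) = 30/7 s.

t = 30/7 s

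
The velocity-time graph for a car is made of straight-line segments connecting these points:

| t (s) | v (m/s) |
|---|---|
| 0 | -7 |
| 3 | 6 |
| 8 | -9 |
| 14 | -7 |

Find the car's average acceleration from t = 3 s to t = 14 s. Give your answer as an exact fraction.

-13/11 m/s²

Average acceleration = Δv/Δt = (-7 − 6)/(14 − 3) = -13/11 m/s².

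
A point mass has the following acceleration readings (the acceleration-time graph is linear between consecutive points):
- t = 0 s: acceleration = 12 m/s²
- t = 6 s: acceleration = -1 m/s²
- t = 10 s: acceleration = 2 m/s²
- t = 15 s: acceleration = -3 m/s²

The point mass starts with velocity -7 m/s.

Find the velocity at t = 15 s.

Δv equals the area under the a-t graph; then v = v₀ + Δv.
0–6 s: ½(12 + -1)(6) = 33 m/s
6–10 s: ½(-1 + 2)(4) = 2 m/s
10–15 s: ½(2 + -3)(5) = -2.5 m/s
Δv = 32.5 m/s, so v(15) = -7 + (32.5) = 25.5 m/s.

25.5 m/s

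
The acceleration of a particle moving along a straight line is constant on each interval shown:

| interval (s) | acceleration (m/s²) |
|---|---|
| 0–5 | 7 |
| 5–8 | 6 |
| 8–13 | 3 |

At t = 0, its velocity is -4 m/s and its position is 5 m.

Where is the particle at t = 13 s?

475 m

On each constant-a segment, Δv = aΔt and Δx = v₀Δt + ½aΔt²; chain segment to segment.
0–5 s: v starts -4 m/s; Δx = -4·5 + ½·7·5² = 67.5 m; v ends 31 m/s.
5–8 s: v starts 31 m/s; Δx = 31·3 + ½·6·3² = 120 m; v ends 49 m/s.
8–13 s: v starts 49 m/s; Δx = 49·5 + ½·3·5² = 282.5 m; v ends 64 m/s.
x(13) = 5 + Σ Δx = 475 m.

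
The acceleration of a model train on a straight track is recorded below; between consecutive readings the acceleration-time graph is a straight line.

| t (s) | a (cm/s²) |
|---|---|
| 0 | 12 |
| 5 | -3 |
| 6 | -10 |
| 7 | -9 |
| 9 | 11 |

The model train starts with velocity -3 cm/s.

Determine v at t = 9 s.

Δv equals the area under the a-t graph; then v = v₀ + Δv.
0–5 s: ½(12 + -3)(5) = 22.5 cm/s
5–6 s: ½(-3 + -10)(1) = -6.5 cm/s
6–7 s: ½(-10 + -9)(1) = -9.5 cm/s
7–9 s: ½(-9 + 11)(2) = 2 cm/s
Δv = 8.5 cm/s, so v(9) = -3 + (8.5) = 5.5 cm/s.

5.5 cm/s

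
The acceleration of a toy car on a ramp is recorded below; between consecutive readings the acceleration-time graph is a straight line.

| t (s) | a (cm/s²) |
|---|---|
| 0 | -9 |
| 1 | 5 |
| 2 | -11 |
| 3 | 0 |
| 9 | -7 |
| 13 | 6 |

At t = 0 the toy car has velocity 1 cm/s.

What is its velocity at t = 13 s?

-32.5 cm/s

Δv equals the area under the a-t graph; then v = v₀ + Δv.
0–1 s: ½(-9 + 5)(1) = -2 cm/s
1–2 s: ½(5 + -11)(1) = -3 cm/s
2–3 s: ½(-11 + 0)(1) = -5.5 cm/s
3–9 s: ½(0 + -7)(6) = -21 cm/s
9–13 s: ½(-7 + 6)(4) = -2 cm/s
Δv = -33.5 cm/s, so v(13) = 1 + (-33.5) = -32.5 cm/s.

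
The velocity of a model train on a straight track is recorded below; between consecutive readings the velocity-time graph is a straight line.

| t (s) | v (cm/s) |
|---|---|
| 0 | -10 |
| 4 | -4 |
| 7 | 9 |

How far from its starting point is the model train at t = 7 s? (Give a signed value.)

-20.5 cm

Net displacement equals the area under the velocity-time graph (areas below the axis count negative).
0–4 s: ½(-10 + -4)(4) = -28 cm
4–7 s: ½(-4 + 9)(3) = 7.5 cm
Net displacement = -20.5 cm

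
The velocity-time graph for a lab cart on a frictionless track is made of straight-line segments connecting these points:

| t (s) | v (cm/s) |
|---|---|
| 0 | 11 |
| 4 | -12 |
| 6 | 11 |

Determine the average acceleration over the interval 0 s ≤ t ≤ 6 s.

0 cm/s²

Average acceleration = Δv/Δt = (11 − 11)/(6 − 0) = 0 cm/s².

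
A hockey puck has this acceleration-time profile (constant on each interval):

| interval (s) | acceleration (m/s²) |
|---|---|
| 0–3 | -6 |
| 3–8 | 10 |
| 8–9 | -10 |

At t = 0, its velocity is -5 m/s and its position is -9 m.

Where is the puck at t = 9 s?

-19 m

On each constant-a segment, Δv = aΔt and Δx = v₀Δt + ½aΔt²; chain segment to segment.
0–3 s: v starts -5 m/s; Δx = -5·3 + ½·-6·3² = -42 m; v ends -23 m/s.
3–8 s: v starts -23 m/s; Δx = -23·5 + ½·10·5² = 10 m; v ends 27 m/s.
8–9 s: v starts 27 m/s; Δx = 27·1 + ½·-10·1² = 22 m; v ends 17 m/s.
x(9) = -9 + Σ Δx = -19 m.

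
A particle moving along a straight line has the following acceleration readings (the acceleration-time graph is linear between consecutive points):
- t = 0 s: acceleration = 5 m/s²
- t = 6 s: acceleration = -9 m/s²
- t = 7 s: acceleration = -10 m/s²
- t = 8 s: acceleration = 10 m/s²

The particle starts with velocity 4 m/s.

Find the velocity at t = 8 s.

Δv equals the area under the a-t graph; then v = v₀ + Δv.
0–6 s: ½(5 + -9)(6) = -12 m/s
6–7 s: ½(-9 + -10)(1) = -9.5 m/s
7–8 s: ½(-10 + 10)(1) = 0 m/s
Δv = -21.5 m/s, so v(8) = 4 + (-21.5) = -17.5 m/s.

-17.5 m/s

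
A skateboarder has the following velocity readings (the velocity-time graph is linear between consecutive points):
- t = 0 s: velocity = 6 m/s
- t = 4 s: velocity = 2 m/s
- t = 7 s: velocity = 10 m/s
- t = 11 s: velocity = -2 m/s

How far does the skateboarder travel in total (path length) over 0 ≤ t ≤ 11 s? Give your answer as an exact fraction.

154/3 m

Total distance travelled is ∫|v| dt — sum the magnitudes of each area piece.
0–4 s: |½(6 + 2)(4)| = 16 m
4–7 s: |½(2 + 10)(3)| = 18 m
7–11 s: v = 0 at t = 31/3 s; triangle areas 50/3 + 2/3 = 52/3 m
Total distance = 154/3 m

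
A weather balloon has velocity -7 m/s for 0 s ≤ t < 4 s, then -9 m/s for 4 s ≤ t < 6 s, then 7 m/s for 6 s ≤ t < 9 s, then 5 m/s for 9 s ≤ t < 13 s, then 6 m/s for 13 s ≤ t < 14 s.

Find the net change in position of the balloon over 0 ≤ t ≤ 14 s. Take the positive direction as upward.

1 m

Net displacement equals the area under the velocity-time graph (areas below the axis count negative).
0–4 s: -7 × 4 = -28 m
4–6 s: -9 × 2 = -18 m
6–9 s: 7 × 3 = 21 m
9–13 s: 5 × 4 = 20 m
13–14 s: 6 × 1 = 6 m
Net displacement = 1 m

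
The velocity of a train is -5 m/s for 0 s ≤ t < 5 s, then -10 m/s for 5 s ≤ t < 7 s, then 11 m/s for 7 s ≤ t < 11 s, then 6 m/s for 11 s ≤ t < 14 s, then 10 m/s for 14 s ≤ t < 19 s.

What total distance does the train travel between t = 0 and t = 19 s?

Total distance travelled is ∫|v| dt — sum the magnitudes of each area piece.
0–5 s: |-5| × 5 = 25 m
5–7 s: |-10| × 2 = 20 m
7–11 s: |11| × 4 = 44 m
11–14 s: |6| × 3 = 18 m
14–19 s: |10| × 5 = 50 m
Total distance = 157 m

157 m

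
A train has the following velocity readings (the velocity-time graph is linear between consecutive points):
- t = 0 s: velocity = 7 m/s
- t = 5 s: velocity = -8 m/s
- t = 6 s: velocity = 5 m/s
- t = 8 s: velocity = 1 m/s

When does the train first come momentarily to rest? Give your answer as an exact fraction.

t = 7/3 s

v changes sign on 0–5 s (from 7 to -8); the graph is linear there, so v = 0 at t = 0 + (-7)·(5 − 0)/(-8 − 7) = 7/3 s.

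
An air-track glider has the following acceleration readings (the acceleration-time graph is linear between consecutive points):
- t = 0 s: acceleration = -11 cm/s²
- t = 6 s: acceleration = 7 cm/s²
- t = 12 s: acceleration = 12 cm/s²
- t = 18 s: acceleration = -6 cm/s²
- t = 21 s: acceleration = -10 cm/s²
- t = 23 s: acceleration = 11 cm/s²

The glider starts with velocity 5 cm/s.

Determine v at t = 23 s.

45 cm/s

Δv equals the area under the a-t graph; then v = v₀ + Δv.
0–6 s: ½(-11 + 7)(6) = -12 cm/s
6–12 s: ½(7 + 12)(6) = 57 cm/s
12–18 s: ½(12 + -6)(6) = 18 cm/s
18–21 s: ½(-6 + -10)(3) = -24 cm/s
21–23 s: ½(-10 + 11)(2) = 1 cm/s
Δv = 40 cm/s, so v(23) = 5 + (40) = 45 cm/s.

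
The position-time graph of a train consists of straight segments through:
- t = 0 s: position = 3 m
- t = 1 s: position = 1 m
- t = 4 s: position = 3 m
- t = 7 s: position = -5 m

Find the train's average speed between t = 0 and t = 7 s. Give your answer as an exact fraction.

Average speed = (total path length)/(elapsed time); on a piecewise-linear x-t graph the path length is Σ|Δx|.
0–1 s: |Δx| = |1 − 3| = 2 m
1–4 s: |Δx| = |3 − 1| = 2 m
4–7 s: |Δx| = |-5 − 3| = 8 m
Total path = 12 m; average speed = 12/7 = 12/7 m/s.

12/7 m/s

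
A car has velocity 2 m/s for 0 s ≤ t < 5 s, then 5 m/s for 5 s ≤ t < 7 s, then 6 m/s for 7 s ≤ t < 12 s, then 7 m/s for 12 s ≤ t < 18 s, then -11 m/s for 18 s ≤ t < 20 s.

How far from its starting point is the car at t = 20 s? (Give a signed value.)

Displacement is the signed area under the v-t curve.
0–5 s: 2 × 5 = 10 m
5–7 s: 5 × 2 = 10 m
7–12 s: 6 × 5 = 30 m
12–18 s: 7 × 6 = 42 m
18–20 s: -11 × 2 = -22 m
Net displacement = 70 m

70 m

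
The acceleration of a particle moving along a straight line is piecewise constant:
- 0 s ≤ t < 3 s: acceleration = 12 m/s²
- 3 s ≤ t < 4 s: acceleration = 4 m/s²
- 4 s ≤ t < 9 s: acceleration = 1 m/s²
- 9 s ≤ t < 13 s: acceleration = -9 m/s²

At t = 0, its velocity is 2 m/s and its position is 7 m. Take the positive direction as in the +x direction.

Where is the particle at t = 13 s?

On each constant-a segment, Δv = aΔt and Δx = v₀Δt + ½aΔt²; chain segment to segment.
0–3 s: v starts 2 m/s; Δx = 2·3 + ½·12·3² = 60 m; v ends 38 m/s.
3–4 s: v starts 38 m/s; Δx = 38·1 + ½·4·1² = 40 m; v ends 42 m/s.
4–9 s: v starts 42 m/s; Δx = 42·5 + ½·1·5² = 222.5 m; v ends 47 m/s.
9–13 s: v starts 47 m/s; Δx = 47·4 + ½·-9·4² = 116 m; v ends 11 m/s.
x(13) = 7 + Σ Δx = 445.5 m.

445.5 m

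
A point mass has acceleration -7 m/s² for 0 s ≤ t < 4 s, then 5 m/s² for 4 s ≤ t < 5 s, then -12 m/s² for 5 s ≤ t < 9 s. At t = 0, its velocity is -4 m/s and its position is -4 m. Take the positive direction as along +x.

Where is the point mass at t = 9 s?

On each constant-a segment, Δv = aΔt and Δx = v₀Δt + ½aΔt²; chain segment to segment.
0–4 s: v starts -4 m/s; Δx = -4·4 + ½·-7·4² = -72 m; v ends -32 m/s.
4–5 s: v starts -32 m/s; Δx = -32·1 + ½·5·1² = -29.5 m; v ends -27 m/s.
5–9 s: v starts -27 m/s; Δx = -27·4 + ½·-12·4² = -204 m; v ends -75 m/s.
x(9) = -4 + Σ Δx = -309.5 m.

-309.5 m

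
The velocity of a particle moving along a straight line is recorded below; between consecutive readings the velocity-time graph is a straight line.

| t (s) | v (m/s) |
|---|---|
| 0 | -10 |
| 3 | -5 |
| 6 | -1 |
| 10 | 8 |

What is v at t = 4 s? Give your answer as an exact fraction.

-11/3 m/s

On 3–6 s the graph is linear from -5 to -1 m/s: v(4) = -5 + (-1 − -5)·(4 − 3)/(6 − 3) = -11/3 m/s.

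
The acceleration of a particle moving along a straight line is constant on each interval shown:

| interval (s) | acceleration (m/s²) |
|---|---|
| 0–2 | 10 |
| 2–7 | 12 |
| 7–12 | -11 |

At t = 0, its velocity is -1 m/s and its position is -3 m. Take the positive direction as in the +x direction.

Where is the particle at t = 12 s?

On each constant-a segment, Δv = aΔt and Δx = v₀Δt + ½aΔt²; chain segment to segment.
0–2 s: v starts -1 m/s; Δx = -1·2 + ½·10·2² = 18 m; v ends 19 m/s.
2–7 s: v starts 19 m/s; Δx = 19·5 + ½·12·5² = 245 m; v ends 79 m/s.
7–12 s: v starts 79 m/s; Δx = 79·5 + ½·-11·5² = 257.5 m; v ends 24 m/s.
x(12) = -3 + Σ Δx = 517.5 m.

517.5 m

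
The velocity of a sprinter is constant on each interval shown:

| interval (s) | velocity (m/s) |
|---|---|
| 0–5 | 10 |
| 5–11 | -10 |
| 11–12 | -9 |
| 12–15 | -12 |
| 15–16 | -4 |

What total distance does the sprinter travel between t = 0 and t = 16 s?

159 m

Total distance travelled is ∫|v| dt — sum the magnitudes of each area piece.
0–5 s: |10| × 5 = 50 m
5–11 s: |-10| × 6 = 60 m
11–12 s: |-9| × 1 = 9 m
12–15 s: |-12| × 3 = 36 m
15–16 s: |-4| × 1 = 4 m
Total distance = 159 m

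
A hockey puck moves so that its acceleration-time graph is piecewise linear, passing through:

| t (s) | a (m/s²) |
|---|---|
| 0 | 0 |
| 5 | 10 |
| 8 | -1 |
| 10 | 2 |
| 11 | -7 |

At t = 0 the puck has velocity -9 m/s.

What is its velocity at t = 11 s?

28 m/s

Δv equals the area under the a-t graph; then v = v₀ + Δv.
0–5 s: ½(0 + 10)(5) = 25 m/s
5–8 s: ½(10 + -1)(3) = 13.5 m/s
8–10 s: ½(-1 + 2)(2) = 1 m/s
10–11 s: ½(2 + -7)(1) = -2.5 m/s
Δv = 37 m/s, so v(11) = -9 + (37) = 28 m/s.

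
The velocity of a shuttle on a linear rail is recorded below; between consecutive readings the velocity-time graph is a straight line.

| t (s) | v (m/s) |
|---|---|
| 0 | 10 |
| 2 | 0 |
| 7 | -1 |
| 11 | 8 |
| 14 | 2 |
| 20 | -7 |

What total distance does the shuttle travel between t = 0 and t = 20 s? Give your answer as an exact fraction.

1073/18 m

Total distance travelled is ∫|v| dt — sum the magnitudes of each area piece.
0–2 s: |½(10 + 0)(2)| = 10 m
2–7 s: |½(0 + -1)(5)| = 2.5 m
7–11 s: v = 0 at t = 67/9 s; triangle areas 2/9 + 128/9 = 130/9 m
11–14 s: |½(8 + 2)(3)| = 15 m
14–20 s: v = 0 at t = 46/3 s; triangle areas 4/3 + 49/3 = 53/3 m
Total distance = 1073/18 m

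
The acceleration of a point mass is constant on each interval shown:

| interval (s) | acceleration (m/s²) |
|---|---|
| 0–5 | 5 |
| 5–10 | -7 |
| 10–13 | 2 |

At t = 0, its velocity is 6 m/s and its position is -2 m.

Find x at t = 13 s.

155 m

On each constant-a segment, Δv = aΔt and Δx = v₀Δt + ½aΔt²; chain segment to segment.
0–5 s: v starts 6 m/s; Δx = 6·5 + ½·5·5² = 92.5 m; v ends 31 m/s.
5–10 s: v starts 31 m/s; Δx = 31·5 + ½·-7·5² = 67.5 m; v ends -4 m/s.
10–13 s: v starts -4 m/s; Δx = -4·3 + ½·2·3² = -3 m; v ends 2 m/s.
x(13) = -2 + Σ Δx = 155 m.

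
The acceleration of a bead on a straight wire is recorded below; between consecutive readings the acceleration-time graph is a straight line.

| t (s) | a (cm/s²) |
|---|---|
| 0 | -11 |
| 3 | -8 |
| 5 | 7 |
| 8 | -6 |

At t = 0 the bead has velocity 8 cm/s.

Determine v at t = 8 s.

Δv equals the area under the a-t graph; then v = v₀ + Δv.
0–3 s: ½(-11 + -8)(3) = -28.5 cm/s
3–5 s: ½(-8 + 7)(2) = -1 cm/s
5–8 s: ½(7 + -6)(3) = 1.5 cm/s
Δv = -28 cm/s, so v(8) = 8 + (-28) = -20 cm/s.

-20 cm/s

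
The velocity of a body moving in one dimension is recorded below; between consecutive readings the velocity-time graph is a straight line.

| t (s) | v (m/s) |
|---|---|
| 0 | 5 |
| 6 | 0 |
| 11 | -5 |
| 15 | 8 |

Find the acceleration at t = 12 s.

Acceleration is the slope of the v-t graph on 11–15 s: (8 − -5)/(15 − 11) = 3.25 m/s².

3.25 m/s²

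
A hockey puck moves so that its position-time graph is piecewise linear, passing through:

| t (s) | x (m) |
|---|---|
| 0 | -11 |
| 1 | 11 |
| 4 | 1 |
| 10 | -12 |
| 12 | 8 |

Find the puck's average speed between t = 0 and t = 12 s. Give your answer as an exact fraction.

Average speed = (total path length)/(elapsed time); on a piecewise-linear x-t graph the path length is Σ|Δx|.
0–1 s: |Δx| = |11 − -11| = 22 m
1–4 s: |Δx| = |1 − 11| = 10 m
4–10 s: |Δx| = |-12 − 1| = 13 m
10–12 s: |Δx| = |8 − -12| = 20 m
Total path = 65 m; average speed = 65/12 = 65/12 m/s.

65/12 m/s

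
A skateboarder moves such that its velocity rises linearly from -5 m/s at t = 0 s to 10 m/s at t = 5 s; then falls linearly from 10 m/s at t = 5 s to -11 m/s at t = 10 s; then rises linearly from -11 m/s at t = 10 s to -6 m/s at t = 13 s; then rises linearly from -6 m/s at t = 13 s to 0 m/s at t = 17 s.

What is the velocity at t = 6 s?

On 5–10 s the graph is linear from 10 to -11 m/s: v(6) = 10 + (-11 − 10)·(6 − 5)/(10 − 5) = 5.8 m/s.

5.8 m/s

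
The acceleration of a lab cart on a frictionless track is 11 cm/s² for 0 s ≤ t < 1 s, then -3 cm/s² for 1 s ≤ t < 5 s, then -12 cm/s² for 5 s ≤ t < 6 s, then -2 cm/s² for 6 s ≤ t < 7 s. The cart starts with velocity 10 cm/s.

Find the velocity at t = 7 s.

-5 cm/s

Δv equals the area under the a-t graph; then v = v₀ + Δv.
0–1 s: 11 × 1 = 11 cm/s
1–5 s: -3 × 4 = -12 cm/s
5–6 s: -12 × 1 = -12 cm/s
6–7 s: -2 × 1 = -2 cm/s
Δv = -15 cm/s, so v(7) = 10 + (-15) = -5 cm/s.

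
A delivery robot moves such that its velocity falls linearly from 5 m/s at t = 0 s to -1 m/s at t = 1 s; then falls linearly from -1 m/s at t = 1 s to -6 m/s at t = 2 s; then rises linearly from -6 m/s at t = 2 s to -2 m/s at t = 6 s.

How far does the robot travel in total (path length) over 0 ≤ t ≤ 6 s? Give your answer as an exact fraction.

65/3 m

Distance (not displacement) is the total path length: add the absolute areas under v-t.
0–1 s: v = 0 at t = 5/6 s; triangle areas 25/12 + 1/12 = 13/6 m
1–2 s: |½(-1 + -6)(1)| = 3.5 m
2–6 s: |½(-6 + -2)(4)| = 16 m
Total distance = 65/3 m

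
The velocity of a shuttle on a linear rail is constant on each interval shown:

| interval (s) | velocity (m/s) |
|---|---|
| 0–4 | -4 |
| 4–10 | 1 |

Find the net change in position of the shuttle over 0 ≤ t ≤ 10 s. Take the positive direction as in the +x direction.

-10 m

Net displacement equals the area under the velocity-time graph (areas below the axis count negative).
0–4 s: -4 × 4 = -16 m
4–10 s: 1 × 6 = 6 m
Net displacement = -10 m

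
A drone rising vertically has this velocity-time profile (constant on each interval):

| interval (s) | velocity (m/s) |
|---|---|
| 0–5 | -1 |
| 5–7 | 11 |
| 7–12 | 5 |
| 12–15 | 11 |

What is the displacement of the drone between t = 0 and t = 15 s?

75 m

Net displacement equals the area under the velocity-time graph (areas below the axis count negative).
0–5 s: -1 × 5 = -5 m
5–7 s: 11 × 2 = 22 m
7–12 s: 5 × 5 = 25 m
12–15 s: 11 × 3 = 33 m
Net displacement = 75 m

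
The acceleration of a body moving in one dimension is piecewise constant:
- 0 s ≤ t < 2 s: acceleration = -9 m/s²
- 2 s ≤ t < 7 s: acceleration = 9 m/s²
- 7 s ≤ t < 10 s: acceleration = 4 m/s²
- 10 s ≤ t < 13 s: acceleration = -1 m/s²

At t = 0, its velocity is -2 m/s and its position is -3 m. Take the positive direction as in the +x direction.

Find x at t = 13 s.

On each constant-a segment, Δv = aΔt and Δx = v₀Δt + ½aΔt²; chain segment to segment.
0–2 s: v starts -2 m/s; Δx = -2·2 + ½·-9·2² = -22 m; v ends -20 m/s.
2–7 s: v starts -20 m/s; Δx = -20·5 + ½·9·5² = 12.5 m; v ends 25 m/s.
7–10 s: v starts 25 m/s; Δx = 25·3 + ½·4·3² = 93 m; v ends 37 m/s.
10–13 s: v starts 37 m/s; Δx = 37·3 + ½·-1·3² = 106.5 m; v ends 34 m/s.
x(13) = -3 + Σ Δx = 187 m.

187 m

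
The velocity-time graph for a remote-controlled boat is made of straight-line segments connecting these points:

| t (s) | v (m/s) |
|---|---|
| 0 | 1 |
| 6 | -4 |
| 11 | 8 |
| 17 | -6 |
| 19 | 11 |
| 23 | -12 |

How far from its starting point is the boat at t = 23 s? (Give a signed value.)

10 m

Net displacement equals the area under the velocity-time graph (areas below the axis count negative).
0–6 s: ½(1 + -4)(6) = -9 m
6–11 s: ½(-4 + 8)(5) = 10 m
11–17 s: ½(8 + -6)(6) = 6 m
17–19 s: ½(-6 + 11)(2) = 5 m
19–23 s: ½(11 + -12)(4) = -2 m
Net displacement = 10 m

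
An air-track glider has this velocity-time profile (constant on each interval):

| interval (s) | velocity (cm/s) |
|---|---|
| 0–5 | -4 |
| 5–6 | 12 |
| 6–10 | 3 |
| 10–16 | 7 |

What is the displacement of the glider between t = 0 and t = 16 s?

Displacement is the signed area under the v-t curve.
0–5 s: -4 × 5 = -20 cm
5–6 s: 12 × 1 = 12 cm
6–10 s: 3 × 4 = 12 cm
10–16 s: 7 × 6 = 42 cm
Net displacement = 46 cm

46 cm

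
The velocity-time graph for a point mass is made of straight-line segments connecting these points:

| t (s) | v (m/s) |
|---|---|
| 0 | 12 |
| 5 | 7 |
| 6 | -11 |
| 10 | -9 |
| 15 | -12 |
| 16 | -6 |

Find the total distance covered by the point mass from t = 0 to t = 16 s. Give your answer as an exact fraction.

2767/18 m

Total distance travelled is ∫|v| dt — sum the magnitudes of each area piece.
0–5 s: |½(12 + 7)(5)| = 47.5 m
5–6 s: v = 0 at t = 97/18 s; triangle areas 49/36 + 121/36 = 85/18 m
6–10 s: |½(-11 + -9)(4)| = 40 m
10–15 s: |½(-9 + -12)(5)| = 52.5 m
15–16 s: |½(-12 + -6)(1)| = 9 m
Total distance = 2767/18 m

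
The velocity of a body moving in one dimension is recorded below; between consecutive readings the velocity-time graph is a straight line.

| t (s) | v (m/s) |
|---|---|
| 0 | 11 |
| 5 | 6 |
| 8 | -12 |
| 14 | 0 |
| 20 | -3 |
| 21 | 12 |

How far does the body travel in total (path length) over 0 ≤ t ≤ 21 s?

107.6 m

Distance (not displacement) is the total path length: add the absolute areas under v-t.
0–5 s: |½(11 + 6)(5)| = 42.5 m
5–8 s: v = 0 at t = 6 s; triangle areas 3 + 12 = 15 m
8–14 s: |½(-12 + 0)(6)| = 36 m
14–20 s: |½(0 + -3)(6)| = 9 m
20–21 s: v = 0 at t = 20.2 s; triangle areas 0.3 + 4.8 = 5.1 m
Total distance = 107.6 m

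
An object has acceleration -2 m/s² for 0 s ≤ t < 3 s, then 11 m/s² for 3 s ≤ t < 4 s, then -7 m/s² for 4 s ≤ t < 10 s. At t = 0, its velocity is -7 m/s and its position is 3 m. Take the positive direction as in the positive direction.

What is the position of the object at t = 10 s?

On each constant-a segment, Δv = aΔt and Δx = v₀Δt + ½aΔt²; chain segment to segment.
0–3 s: v starts -7 m/s; Δx = -7·3 + ½·-2·3² = -30 m; v ends -13 m/s.
3–4 s: v starts -13 m/s; Δx = -13·1 + ½·11·1² = -7.5 m; v ends -2 m/s.
4–10 s: v starts -2 m/s; Δx = -2·6 + ½·-7·6² = -138 m; v ends -44 m/s.
x(10) = 3 + Σ Δx = -172.5 m.

-172.5 m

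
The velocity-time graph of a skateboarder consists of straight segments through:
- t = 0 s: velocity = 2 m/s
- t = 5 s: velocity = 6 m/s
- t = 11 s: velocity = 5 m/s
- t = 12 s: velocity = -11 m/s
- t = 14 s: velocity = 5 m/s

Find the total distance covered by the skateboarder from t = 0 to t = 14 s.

66.6875 m

Distance (not displacement) is the total path length: add the absolute areas under v-t.
0–5 s: |½(2 + 6)(5)| = 20 m
5–11 s: |½(6 + 5)(6)| = 33 m
11–12 s: v = 0 at t = 11.3125 s; triangle areas 0.78125 + 3.78125 = 4.5625 m
12–14 s: v = 0 at t = 13.375 s; triangle areas 7.5625 + 1.5625 = 9.125 m
Total distance = 66.6875 m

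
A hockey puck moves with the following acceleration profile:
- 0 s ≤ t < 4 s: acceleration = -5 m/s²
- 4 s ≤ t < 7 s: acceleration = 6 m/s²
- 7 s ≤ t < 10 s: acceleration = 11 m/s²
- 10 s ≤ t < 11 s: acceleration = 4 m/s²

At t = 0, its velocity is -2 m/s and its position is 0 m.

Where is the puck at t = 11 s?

-18.5 m

On each constant-a segment, Δv = aΔt and Δx = v₀Δt + ½aΔt²; chain segment to segment.
0–4 s: v starts -2 m/s; Δx = -2·4 + ½·-5·4² = -48 m; v ends -22 m/s.
4–7 s: v starts -22 m/s; Δx = -22·3 + ½·6·3² = -39 m; v ends -4 m/s.
7–10 s: v starts -4 m/s; Δx = -4·3 + ½·11·3² = 37.5 m; v ends 29 m/s.
10–11 s: v starts 29 m/s; Δx = 29·1 + ½·4·1² = 31 m; v ends 33 m/s.
x(11) = 0 + Σ Δx = -18.5 m.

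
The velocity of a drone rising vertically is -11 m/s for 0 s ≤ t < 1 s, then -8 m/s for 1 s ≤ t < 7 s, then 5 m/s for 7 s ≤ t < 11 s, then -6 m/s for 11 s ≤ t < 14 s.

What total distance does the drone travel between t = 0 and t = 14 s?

97 m

Total distance travelled is ∫|v| dt — sum the magnitudes of each area piece.
0–1 s: |-11| × 1 = 11 m
1–7 s: |-8| × 6 = 48 m
7–11 s: |5| × 4 = 20 m
11–14 s: |-6| × 3 = 18 m
Total distance = 97 m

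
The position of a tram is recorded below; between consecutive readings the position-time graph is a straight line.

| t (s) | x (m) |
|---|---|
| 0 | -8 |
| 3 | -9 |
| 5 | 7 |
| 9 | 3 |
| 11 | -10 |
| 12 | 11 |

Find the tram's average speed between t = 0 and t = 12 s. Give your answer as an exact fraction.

55/12 m/s

Average speed = (total path length)/(elapsed time); on a piecewise-linear x-t graph the path length is Σ|Δx|.
0–3 s: |Δx| = |-9 − -8| = 1 m
3–5 s: |Δx| = |7 − -9| = 16 m
5–9 s: |Δx| = |3 − 7| = 4 m
9–11 s: |Δx| = |-10 − 3| = 13 m
11–12 s: |Δx| = |11 − -10| = 21 m
Total path = 55 m; average speed = 55/12 = 55/12 m/s.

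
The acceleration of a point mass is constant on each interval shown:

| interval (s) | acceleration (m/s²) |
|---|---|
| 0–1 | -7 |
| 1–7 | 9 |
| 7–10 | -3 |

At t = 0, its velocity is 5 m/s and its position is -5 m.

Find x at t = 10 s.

On each constant-a segment, Δv = aΔt and Δx = v₀Δt + ½aΔt²; chain segment to segment.
0–1 s: v starts 5 m/s; Δx = 5·1 + ½·-7·1² = 1.5 m; v ends -2 m/s.
1–7 s: v starts -2 m/s; Δx = -2·6 + ½·9·6² = 150 m; v ends 52 m/s.
7–10 s: v starts 52 m/s; Δx = 52·3 + ½·-3·3² = 142.5 m; v ends 43 m/s.
x(10) = -5 + Σ Δx = 289 m.

289 m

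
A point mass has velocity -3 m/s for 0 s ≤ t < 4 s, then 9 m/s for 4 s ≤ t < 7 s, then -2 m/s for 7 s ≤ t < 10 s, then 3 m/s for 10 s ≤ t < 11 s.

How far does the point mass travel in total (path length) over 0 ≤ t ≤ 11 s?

Total distance travelled is ∫|v| dt — sum the magnitudes of each area piece.
0–4 s: |-3| × 4 = 12 m
4–7 s: |9| × 3 = 27 m
7–10 s: |-2| × 3 = 6 m
10–11 s: |3| × 1 = 3 m
Total distance = 48 m

48 m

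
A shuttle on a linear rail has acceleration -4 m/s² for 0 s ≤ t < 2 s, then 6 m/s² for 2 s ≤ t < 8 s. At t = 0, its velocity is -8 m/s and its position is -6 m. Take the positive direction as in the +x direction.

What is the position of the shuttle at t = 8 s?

On each constant-a segment, Δv = aΔt and Δx = v₀Δt + ½aΔt²; chain segment to segment.
0–2 s: v starts -8 m/s; Δx = -8·2 + ½·-4·2² = -24 m; v ends -16 m/s.
2–8 s: v starts -16 m/s; Δx = -16·6 + ½·6·6² = 12 m; v ends 20 m/s.
x(8) = -6 + Σ Δx = -18 m.

-18 m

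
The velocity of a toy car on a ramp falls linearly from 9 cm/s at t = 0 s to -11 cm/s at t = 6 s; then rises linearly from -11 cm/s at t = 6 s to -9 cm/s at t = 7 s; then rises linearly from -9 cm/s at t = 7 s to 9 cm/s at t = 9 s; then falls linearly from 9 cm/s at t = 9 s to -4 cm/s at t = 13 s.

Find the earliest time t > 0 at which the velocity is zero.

t = 2.7 s

v changes sign on 0–6 s (from 9 to -11); the graph is linear there, so v = 0 at t = 0 + (-9)·(6 − 0)/(-11 − 9) = 2.7 s.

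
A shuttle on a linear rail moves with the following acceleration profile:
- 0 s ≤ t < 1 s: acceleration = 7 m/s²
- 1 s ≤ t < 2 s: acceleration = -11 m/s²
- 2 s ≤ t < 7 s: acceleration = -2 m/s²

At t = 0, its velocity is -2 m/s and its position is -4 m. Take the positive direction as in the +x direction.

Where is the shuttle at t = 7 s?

-58 m

On each constant-a segment, Δv = aΔt and Δx = v₀Δt + ½aΔt²; chain segment to segment.
0–1 s: v starts -2 m/s; Δx = -2·1 + ½·7·1² = 1.5 m; v ends 5 m/s.
1–2 s: v starts 5 m/s; Δx = 5·1 + ½·-11·1² = -0.5 m; v ends -6 m/s.
2–7 s: v starts -6 m/s; Δx = -6·5 + ½·-2·5² = -55 m; v ends -16 m/s.
x(7) = -4 + Σ Δx = -58 m.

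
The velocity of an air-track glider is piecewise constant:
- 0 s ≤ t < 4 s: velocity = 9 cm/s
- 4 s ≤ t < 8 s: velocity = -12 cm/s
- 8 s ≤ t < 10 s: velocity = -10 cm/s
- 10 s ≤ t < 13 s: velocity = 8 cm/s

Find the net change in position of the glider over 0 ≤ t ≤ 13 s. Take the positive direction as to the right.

Displacement is the signed area under the v-t curve.
0–4 s: 9 × 4 = 36 cm
4–8 s: -12 × 4 = -48 cm
8–10 s: -10 × 2 = -20 cm
10–13 s: 8 × 3 = 24 cm
Net displacement = -8 cm

-8 cm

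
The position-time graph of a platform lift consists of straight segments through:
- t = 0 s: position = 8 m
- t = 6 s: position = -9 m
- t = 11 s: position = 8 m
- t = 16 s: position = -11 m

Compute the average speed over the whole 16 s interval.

Average speed = (total path length)/(elapsed time); on a piecewise-linear x-t graph the path length is Σ|Δx|.
0–6 s: |Δx| = |-9 − 8| = 17 m
6–11 s: |Δx| = |8 − -9| = 17 m
11–16 s: |Δx| = |-11 − 8| = 19 m
Total path = 53 m; average speed = 53/16 = 3.3125 m/s.

3.3125 m/s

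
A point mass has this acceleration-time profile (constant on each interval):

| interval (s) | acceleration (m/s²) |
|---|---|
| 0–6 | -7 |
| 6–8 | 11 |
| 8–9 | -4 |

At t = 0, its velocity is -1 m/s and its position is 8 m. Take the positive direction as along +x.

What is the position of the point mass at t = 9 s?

-211 m

On each constant-a segment, Δv = aΔt and Δx = v₀Δt + ½aΔt²; chain segment to segment.
0–6 s: v starts -1 m/s; Δx = -1·6 + ½·-7·6² = -132 m; v ends -43 m/s.
6–8 s: v starts -43 m/s; Δx = -43·2 + ½·11·2² = -64 m; v ends -21 m/s.
8–9 s: v starts -21 m/s; Δx = -21·1 + ½·-4·1² = -23 m; v ends -25 m/s.
x(9) = 8 + Σ Δx = -211 m.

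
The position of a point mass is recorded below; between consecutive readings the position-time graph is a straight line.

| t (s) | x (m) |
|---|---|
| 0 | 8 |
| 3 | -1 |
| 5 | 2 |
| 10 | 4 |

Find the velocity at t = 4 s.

Velocity is the slope of the x-t graph on 3–5 s: (2 − -1)/(5 − 3) = 1.5 m/s.

1.5 m/s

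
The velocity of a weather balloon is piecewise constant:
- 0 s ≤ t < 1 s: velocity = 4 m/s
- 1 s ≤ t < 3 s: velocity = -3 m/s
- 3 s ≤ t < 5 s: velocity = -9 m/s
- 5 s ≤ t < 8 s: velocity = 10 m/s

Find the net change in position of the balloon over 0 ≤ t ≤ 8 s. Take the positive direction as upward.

Displacement is the signed area under the v-t curve.
0–1 s: 4 × 1 = 4 m
1–3 s: -3 × 2 = -6 m
3–5 s: -9 × 2 = -18 m
5–8 s: 10 × 3 = 30 m
Net displacement = 10 m

10 m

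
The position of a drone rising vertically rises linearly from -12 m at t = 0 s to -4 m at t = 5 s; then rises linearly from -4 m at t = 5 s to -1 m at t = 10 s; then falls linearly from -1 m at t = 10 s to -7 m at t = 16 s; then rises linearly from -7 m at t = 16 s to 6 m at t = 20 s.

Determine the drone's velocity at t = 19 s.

Velocity is the slope of the x-t graph on 16–20 s: (6 − -7)/(20 − 16) = 3.25 m/s.

3.25 m/s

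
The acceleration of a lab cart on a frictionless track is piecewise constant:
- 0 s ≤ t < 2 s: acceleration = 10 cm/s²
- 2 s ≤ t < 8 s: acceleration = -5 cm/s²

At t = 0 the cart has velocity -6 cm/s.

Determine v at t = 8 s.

-16 cm/s

Δv equals the area under the a-t graph; then v = v₀ + Δv.
0–2 s: 10 × 2 = 20 cm/s
2–8 s: -5 × 6 = -30 cm/s
Δv = -10 cm/s, so v(8) = -6 + (-10) = -16 cm/s.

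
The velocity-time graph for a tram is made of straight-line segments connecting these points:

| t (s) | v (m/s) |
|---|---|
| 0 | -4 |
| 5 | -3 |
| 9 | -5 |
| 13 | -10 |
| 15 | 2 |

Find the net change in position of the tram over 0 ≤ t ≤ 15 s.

-71.5 m

Net displacement equals the area under the velocity-time graph (areas below the axis count negative).
0–5 s: ½(-4 + -3)(5) = -17.5 m
5–9 s: ½(-3 + -5)(4) = -16 m
9–13 s: ½(-5 + -10)(4) = -30 m
13–15 s: ½(-10 + 2)(2) = -8 m
Net displacement = -71.5 m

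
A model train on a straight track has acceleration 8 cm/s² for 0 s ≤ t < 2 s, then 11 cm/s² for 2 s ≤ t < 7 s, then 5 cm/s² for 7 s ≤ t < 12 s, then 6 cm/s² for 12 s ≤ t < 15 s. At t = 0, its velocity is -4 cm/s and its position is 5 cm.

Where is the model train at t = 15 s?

911 cm

On each constant-a segment, Δv = aΔt and Δx = v₀Δt + ½aΔt²; chain segment to segment.
0–2 s: v starts -4 cm/s; Δx = -4·2 + ½·8·2² = 8 cm; v ends 12 cm/s.
2–7 s: v starts 12 cm/s; Δx = 12·5 + ½·11·5² = 197.5 cm; v ends 67 cm/s.
7–12 s: v starts 67 cm/s; Δx = 67·5 + ½·5·5² = 397.5 cm; v ends 92 cm/s.
12–15 s: v starts 92 cm/s; Δx = 92·3 + ½·6·3² = 303 cm; v ends 110 cm/s.
x(15) = 5 + Σ Δx = 911 cm.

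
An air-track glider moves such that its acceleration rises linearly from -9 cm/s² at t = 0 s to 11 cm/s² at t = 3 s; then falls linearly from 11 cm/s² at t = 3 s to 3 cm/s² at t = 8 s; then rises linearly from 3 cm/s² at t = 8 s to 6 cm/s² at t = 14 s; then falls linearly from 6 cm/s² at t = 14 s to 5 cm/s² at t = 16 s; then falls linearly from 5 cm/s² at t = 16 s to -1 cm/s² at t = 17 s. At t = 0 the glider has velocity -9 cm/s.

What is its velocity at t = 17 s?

Δv equals the area under the a-t graph; then v = v₀ + Δv.
0–3 s: ½(-9 + 11)(3) = 3 cm/s
3–8 s: ½(11 + 3)(5) = 35 cm/s
8–14 s: ½(3 + 6)(6) = 27 cm/s
14–16 s: ½(6 + 5)(2) = 11 cm/s
16–17 s: ½(5 + -1)(1) = 2 cm/s
Δv = 78 cm/s, so v(17) = -9 + (78) = 69 cm/s.

69 cm/s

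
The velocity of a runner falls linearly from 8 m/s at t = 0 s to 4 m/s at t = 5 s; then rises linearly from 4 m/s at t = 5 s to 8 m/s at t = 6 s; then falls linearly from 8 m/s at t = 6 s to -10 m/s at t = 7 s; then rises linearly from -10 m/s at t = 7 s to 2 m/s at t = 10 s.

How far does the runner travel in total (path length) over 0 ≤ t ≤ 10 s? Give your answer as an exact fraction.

Distance (not displacement) is the total path length: add the absolute areas under v-t.
0–5 s: |½(8 + 4)(5)| = 30 m
5–6 s: |½(4 + 8)(1)| = 6 m
6–7 s: v = 0 at t = 58/9 s; triangle areas 16/9 + 25/9 = 41/9 m
7–10 s: v = 0 at t = 9.5 s; triangle areas 12.5 + 0.5 = 13 m
Total distance = 482/9 m

482/9 m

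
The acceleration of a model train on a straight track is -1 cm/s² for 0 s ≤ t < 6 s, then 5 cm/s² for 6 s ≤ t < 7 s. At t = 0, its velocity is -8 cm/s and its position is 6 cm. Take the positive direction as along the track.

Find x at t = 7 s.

On each constant-a segment, Δv = aΔt and Δx = v₀Δt + ½aΔt²; chain segment to segment.
0–6 s: v starts -8 cm/s; Δx = -8·6 + ½·-1·6² = -66 cm; v ends -14 cm/s.
6–7 s: v starts -14 cm/s; Δx = -14·1 + ½·5·1² = -11.5 cm; v ends -9 cm/s.
x(7) = 6 + Σ Δx = -71.5 cm.

-71.5 cm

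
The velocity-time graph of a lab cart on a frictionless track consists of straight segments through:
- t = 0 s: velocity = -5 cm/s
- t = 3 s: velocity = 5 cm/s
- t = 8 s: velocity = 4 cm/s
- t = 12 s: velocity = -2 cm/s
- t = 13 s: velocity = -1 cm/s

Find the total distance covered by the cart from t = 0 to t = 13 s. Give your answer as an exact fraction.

Distance (not displacement) is the total path length: add the absolute areas under v-t.
0–3 s: v = 0 at t = 1.5 s; triangle areas 3.75 + 3.75 = 7.5 cm
3–8 s: |½(5 + 4)(5)| = 22.5 cm
8–12 s: v = 0 at t = 32/3 s; triangle areas 16/3 + 4/3 = 20/3 cm
12–13 s: |½(-2 + -1)(1)| = 1.5 cm
Total distance = 229/6 cm

229/6 cm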